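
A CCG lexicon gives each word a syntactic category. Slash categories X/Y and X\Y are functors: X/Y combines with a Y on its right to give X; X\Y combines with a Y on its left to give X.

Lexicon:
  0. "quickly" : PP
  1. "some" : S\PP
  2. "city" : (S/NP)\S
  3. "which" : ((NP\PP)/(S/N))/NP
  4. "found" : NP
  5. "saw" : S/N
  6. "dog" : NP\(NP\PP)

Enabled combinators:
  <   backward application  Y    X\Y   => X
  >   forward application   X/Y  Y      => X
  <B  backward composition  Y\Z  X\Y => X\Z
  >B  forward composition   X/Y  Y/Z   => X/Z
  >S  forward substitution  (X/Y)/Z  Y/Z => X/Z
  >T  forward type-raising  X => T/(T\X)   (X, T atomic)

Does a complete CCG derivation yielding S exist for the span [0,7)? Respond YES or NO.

[0,7] S   >
  [0,3] S/NP   <
    [0,2] S   <
      [0,1] "quickly" : PP
      [1,2] "some" : S\PP
    [2,3] "city" : (S/NP)\S
  [3,7] NP   <
    [3,6] NP\PP   >
      [3,5] (NP\PP)/(S/N)   >
        [3,4] "which" : ((NP\PP)/(S/N))/NP
        [4,5] "found" : NP
      [5,6] "saw" : S/N
    [6,7] "dog" : NP\(NP\PP)

YES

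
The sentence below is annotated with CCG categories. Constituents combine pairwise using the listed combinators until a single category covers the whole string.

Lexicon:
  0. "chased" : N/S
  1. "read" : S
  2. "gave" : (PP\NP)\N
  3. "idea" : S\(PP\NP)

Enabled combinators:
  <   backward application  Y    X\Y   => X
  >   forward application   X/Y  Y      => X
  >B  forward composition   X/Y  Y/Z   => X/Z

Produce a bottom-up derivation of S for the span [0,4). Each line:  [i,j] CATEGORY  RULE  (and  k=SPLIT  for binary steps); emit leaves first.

[0,4] S   <
  [0,3] PP\NP   <
    [0,2] N   >
      [0,1] "chased" : N/S
      [1,2] "read" : S
    [2,3] "gave" : (PP\NP)\N
  [3,4] "idea" : S\(PP\NP)

[0,1] N/S  lex  "chased"
[1,2] S  lex  "read"
[0,2] N  >  k=1
[2,3] (PP\NP)\N  lex  "gave"
[0,3] PP\NP  <  k=2
[3,4] S\(PP\NP)  lex  "idea"
[0,4] S  <  k=3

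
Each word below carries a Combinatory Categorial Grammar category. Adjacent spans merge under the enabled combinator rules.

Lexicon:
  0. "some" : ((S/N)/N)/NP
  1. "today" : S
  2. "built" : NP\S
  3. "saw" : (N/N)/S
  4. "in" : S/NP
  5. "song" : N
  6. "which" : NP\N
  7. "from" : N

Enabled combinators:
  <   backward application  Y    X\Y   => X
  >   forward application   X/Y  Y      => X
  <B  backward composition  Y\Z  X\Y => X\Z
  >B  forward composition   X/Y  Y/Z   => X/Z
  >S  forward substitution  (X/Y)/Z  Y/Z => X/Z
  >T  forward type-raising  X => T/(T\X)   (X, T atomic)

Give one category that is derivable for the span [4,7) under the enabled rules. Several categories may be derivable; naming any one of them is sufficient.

S

[0,8] S   >
  [0,7] S/N   >S
    [0,3] (S/N)/N   >
      [0,1] "some" : ((S/N)/N)/NP
      [1,3] NP   <
        [1,2] "today" : S
        [2,3] "built" : NP\S
    [3,7] N/N   >
      [3,4] "saw" : (N/N)/S
      [4,7] S   >
        [4,5] "in" : S/NP
        [5,7] NP   >
          [5,6] NP/(NP\N)   >T
            [5,6] "song" : N
          [6,7] "which" : NP\N
  [7,8] "from" : N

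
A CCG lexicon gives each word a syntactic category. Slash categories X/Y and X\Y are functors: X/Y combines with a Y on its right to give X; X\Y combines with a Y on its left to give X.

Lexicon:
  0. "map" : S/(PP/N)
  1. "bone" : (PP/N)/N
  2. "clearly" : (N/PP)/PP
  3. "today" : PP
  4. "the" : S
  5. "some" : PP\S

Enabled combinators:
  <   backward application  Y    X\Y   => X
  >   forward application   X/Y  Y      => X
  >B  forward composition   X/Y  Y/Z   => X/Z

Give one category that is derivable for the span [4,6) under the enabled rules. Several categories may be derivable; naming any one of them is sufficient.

[0,6] S   >
  [0,4] S/PP   >B
    [0,2] S/N   >B
      [0,1] "map" : S/(PP/N)
      [1,2] "bone" : (PP/N)/N
    [2,4] N/PP   >
      [2,3] "clearly" : (N/PP)/PP
      [3,4] "today" : PP
  [4,6] PP   <
    [4,5] "the" : S
    [5,6] "some" : PP\S

PP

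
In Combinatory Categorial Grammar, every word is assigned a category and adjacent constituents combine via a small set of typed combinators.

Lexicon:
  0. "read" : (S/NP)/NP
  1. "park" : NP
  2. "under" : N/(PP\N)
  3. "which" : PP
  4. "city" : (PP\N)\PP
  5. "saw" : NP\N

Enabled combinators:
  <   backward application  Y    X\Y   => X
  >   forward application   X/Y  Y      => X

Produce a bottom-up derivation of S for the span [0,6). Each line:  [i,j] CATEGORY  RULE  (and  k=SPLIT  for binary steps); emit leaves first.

[0,6] S   >
  [0,2] S/NP   >
    [0,1] "read" : (S/NP)/NP
    [1,2] "park" : NP
  [2,6] NP   <
    [2,5] N   >
      [2,3] "under" : N/(PP\N)
      [3,5] PP\N   <
        [3,4] "which" : PP
        [4,5] "city" : (PP\N)\PP
    [5,6] "saw" : NP\N

[0,1] (S/NP)/NP  lex  "read"
[1,2] NP  lex  "park"
[0,2] S/NP  >  k=1
[2,3] N/(PP\N)  lex  "under"
[3,4] PP  lex  "which"
[4,5] (PP\N)\PP  lex  "city"
[3,5] PP\N  <  k=4
[2,5] N  >  k=3
[5,6] NP\N  lex  "saw"
[2,6] NP  <  k=5
[0,6] S  >  k=2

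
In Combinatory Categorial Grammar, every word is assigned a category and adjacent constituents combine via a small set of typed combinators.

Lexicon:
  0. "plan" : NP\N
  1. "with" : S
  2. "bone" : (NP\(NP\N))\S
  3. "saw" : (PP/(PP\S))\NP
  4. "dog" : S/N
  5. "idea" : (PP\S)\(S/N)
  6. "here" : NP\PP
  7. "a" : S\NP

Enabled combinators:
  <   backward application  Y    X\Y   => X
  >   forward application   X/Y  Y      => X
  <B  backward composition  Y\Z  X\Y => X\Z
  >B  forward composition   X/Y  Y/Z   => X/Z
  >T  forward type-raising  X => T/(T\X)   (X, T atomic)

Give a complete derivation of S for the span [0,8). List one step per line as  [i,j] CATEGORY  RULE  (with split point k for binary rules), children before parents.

[0,1] NP\N  lex  "plan"
[1,2] S  lex  "with"
[2,3] (NP\(NP\N))\S  lex  "bone"
[1,3] NP\(NP\N)  <  k=2
[0,3] NP  <  k=1
[3,4] (PP/(PP\S))\NP  lex  "saw"
[0,4] PP/(PP\S)  <  k=3
[4,5] S/N  lex  "dog"
[5,6] (PP\S)\(S/N)  lex  "idea"
[4,6] PP\S  <  k=5
[0,6] PP  >  k=4
[6,7] NP\PP  lex  "here"
[7,8] S\NP  lex  "a"
[6,8] S\PP  <B  k=7
[0,8] S  <  k=6

[0,8] S   <
  [0,6] PP   >
    [0,4] PP/(PP\S)   <
      [0,3] NP   <
        [0,1] "plan" : NP\N
        [1,3] NP\(NP\N)   <
          [1,2] "with" : S
          [2,3] "bone" : (NP\(NP\N))\S
      [3,4] "saw" : (PP/(PP\S))\NP
    [4,6] PP\S   <
      [4,5] "dog" : S/N
      [5,6] "idea" : (PP\S)\(S/N)
  [6,8] S\PP   <B
    [6,7] "here" : NP\PP
    [7,8] "a" : S\NP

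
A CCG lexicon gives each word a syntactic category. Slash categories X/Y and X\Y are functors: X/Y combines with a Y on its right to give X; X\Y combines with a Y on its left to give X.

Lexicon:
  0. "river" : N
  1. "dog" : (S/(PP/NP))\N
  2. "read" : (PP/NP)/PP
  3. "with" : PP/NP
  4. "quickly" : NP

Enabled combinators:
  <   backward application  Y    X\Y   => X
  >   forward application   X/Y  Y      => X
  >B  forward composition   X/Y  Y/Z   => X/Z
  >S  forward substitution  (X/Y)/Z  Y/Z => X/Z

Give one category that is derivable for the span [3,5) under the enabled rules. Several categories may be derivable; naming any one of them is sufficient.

PP

[0,5] S   >
  [0,2] S/(PP/NP)   <
    [0,1] "river" : N
    [1,2] "dog" : (S/(PP/NP))\N
  [2,5] PP/NP   >
    [2,3] "read" : (PP/NP)/PP
    [3,5] PP   >
      [3,4] "with" : PP/NP
      [4,5] "quickly" : NP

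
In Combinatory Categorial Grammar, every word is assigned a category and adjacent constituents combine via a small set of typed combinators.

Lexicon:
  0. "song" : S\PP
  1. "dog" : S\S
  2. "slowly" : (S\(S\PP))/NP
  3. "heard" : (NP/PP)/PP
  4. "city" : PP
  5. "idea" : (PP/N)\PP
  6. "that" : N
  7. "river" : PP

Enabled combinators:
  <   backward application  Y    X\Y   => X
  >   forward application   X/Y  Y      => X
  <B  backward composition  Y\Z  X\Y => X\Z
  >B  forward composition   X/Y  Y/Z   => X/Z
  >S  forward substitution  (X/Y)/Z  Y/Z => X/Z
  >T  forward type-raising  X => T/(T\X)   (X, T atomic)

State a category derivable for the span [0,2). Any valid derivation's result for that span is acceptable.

S\PP

[0,8] S   <
  [0,2] S\PP   <B
    [0,1] "song" : S\PP
    [1,2] "dog" : S\S
  [2,8] S\(S\PP)   >
    [2,3] "slowly" : (S\(S\PP))/NP
    [3,8] NP   >
      [3,7] NP/PP   >
        [3,4] "heard" : (NP/PP)/PP
        [4,7] PP   >
          [4,6] PP/N   <
            [4,5] "city" : PP
            [5,6] "idea" : (PP/N)\PP
          [6,7] "that" : N
      [7,8] "river" : PP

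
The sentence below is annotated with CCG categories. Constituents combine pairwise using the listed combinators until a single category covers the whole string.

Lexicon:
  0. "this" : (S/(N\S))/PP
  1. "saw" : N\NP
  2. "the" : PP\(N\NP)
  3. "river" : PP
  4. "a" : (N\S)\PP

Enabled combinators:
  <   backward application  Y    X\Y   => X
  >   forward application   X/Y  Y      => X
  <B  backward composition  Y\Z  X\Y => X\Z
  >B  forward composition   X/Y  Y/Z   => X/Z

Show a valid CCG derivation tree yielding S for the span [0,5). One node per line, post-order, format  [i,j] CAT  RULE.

[0,5] S   >
  [0,3] S/(N\S)   >
    [0,1] "this" : (S/(N\S))/PP
    [1,3] PP   <
      [1,2] "saw" : N\NP
      [2,3] "the" : PP\(N\NP)
  [3,5] N\S   <
    [3,4] "river" : PP
    [4,5] "a" : (N\S)\PP

[0,1] (S/(N\S))/PP  lex  "this"
[1,2] N\NP  lex  "saw"
[2,3] PP\(N\NP)  lex  "the"
[1,3] PP  <  k=2
[0,3] S/(N\S)  >  k=1
[3,4] PP  lex  "river"
[4,5] (N\S)\PP  lex  "a"
[3,5] N\S  <  k=4
[0,5] S  >  k=3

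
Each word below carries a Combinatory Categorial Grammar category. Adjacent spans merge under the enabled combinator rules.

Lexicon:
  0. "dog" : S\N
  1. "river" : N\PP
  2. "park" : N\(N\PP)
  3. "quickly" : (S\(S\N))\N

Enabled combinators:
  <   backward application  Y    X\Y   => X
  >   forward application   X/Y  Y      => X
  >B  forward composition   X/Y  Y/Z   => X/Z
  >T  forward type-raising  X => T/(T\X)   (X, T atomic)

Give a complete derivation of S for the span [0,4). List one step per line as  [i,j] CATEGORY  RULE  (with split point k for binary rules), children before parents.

[0,1] S\N  lex  "dog"
[1,2] N\PP  lex  "river"
[2,3] N\(N\PP)  lex  "park"
[1,3] N  <  k=2
[3,4] (S\(S\N))\N  lex  "quickly"
[1,4] S\(S\N)  <  k=3
[0,4] S  <  k=1

[0,4] S   <
  [0,1] "dog" : S\N
  [1,4] S\(S\N)   <
    [1,3] N   <
      [1,2] "river" : N\PP
      [2,3] "park" : N\(N\PP)
    [3,4] "quickly" : (S\(S\N))\N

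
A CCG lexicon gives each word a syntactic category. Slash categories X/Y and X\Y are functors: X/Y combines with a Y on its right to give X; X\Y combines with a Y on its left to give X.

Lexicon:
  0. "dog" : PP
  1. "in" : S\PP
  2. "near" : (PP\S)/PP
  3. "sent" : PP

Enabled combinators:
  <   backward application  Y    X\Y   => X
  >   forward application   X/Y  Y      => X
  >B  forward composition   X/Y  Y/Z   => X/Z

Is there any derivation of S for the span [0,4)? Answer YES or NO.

PP S\PP (PP\S)/PP PP
CKY chart[0,4] = {PP}; S ∉ chart

NO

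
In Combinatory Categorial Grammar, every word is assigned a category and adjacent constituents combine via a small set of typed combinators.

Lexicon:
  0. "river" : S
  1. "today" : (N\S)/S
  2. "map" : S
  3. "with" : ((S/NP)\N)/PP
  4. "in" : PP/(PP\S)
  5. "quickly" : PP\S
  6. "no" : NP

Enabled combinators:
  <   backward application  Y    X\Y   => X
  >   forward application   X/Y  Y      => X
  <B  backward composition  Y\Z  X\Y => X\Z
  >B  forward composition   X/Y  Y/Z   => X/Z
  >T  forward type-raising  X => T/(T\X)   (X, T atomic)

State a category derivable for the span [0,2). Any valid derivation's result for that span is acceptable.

N/S

[0,7] S   >
  [0,6] S/NP   <
    [0,3] N   >
      [0,2] N/S   >B
        [0,1] N/(N\S)   >T
          [0,1] "river" : S
        [1,2] "today" : (N\S)/S
      [2,3] "map" : S
    [3,6] (S/NP)\N   >
      [3,4] "with" : ((S/NP)\N)/PP
      [4,6] PP   >
        [4,5] "in" : PP/(PP\S)
        [5,6] "quickly" : PP\S
  [6,7] "no" : NP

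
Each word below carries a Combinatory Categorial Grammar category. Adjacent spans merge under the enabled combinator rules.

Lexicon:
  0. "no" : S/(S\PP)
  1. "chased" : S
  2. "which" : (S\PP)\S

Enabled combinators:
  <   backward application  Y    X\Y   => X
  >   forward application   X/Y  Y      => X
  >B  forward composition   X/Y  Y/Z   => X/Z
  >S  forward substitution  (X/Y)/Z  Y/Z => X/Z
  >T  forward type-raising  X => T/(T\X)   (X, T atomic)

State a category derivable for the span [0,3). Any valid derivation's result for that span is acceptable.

[0,3] S   >
  [0,1] "no" : S/(S\PP)
  [1,3] S\PP   <
    [1,2] "chased" : S
    [2,3] "which" : (S\PP)\S

S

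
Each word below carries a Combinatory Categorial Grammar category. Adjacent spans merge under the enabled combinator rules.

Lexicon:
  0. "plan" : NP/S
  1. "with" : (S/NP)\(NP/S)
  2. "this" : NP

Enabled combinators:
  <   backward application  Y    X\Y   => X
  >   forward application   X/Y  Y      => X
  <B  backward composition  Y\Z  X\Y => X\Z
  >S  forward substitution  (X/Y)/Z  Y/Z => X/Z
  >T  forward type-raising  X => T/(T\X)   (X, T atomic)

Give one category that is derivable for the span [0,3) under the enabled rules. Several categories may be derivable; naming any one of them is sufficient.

S

[0,3] S   >
  [0,2] S/NP   <
    [0,1] "plan" : NP/S
    [1,2] "with" : (S/NP)\(NP/S)
  [2,3] "this" : NP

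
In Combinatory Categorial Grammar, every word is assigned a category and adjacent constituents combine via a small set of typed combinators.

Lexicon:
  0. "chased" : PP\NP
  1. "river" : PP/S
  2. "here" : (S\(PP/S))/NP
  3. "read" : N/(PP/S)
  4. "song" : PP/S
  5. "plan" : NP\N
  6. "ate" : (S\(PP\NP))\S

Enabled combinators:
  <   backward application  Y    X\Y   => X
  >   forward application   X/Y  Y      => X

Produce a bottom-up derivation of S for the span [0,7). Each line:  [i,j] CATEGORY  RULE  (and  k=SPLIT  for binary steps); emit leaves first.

[0,1] PP\NP  lex  "chased"
[1,2] PP/S  lex  "river"
[2,3] (S\(PP/S))/NP  lex  "here"
[3,4] N/(PP/S)  lex  "read"
[4,5] PP/S  lex  "song"
[3,5] N  >  k=4
[5,6] NP\N  lex  "plan"
[3,6] NP  <  k=5
[2,6] S\(PP/S)  >  k=3
[1,6] S  <  k=2
[6,7] (S\(PP\NP))\S  lex  "ate"
[1,7] S\(PP\NP)  <  k=6
[0,7] S  <  k=1

[0,7] S   <
  [0,1] "chased" : PP\NP
  [1,7] S\(PP\NP)   <
    [1,6] S   <
      [1,2] "river" : PP/S
      [2,6] S\(PP/S)   >
        [2,3] "here" : (S\(PP/S))/NP
        [3,6] NP   <
          [3,5] N   >
            [3,4] "read" : N/(PP/S)
            [4,5] "song" : PP/S
          [5,6] "plan" : NP\N
    [6,7] "ate" : (S\(PP\NP))\S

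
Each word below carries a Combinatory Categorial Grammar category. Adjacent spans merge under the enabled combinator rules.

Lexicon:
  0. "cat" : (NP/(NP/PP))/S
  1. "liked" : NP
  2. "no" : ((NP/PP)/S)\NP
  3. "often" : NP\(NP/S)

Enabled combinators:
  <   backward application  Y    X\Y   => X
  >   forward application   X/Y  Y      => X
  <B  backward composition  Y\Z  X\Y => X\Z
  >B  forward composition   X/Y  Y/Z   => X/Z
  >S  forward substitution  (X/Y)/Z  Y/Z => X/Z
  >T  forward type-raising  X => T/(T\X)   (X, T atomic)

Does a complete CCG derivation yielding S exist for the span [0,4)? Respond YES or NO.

NO

(NP/(NP/PP))/S NP ((NP/PP)/S)\NP NP\(NP/S)
CKY chart[0,4] = {N/(N\NP), NP, NP/(NP\NP), PP/(PP\NP), S/(S\NP)}; S ∉ chart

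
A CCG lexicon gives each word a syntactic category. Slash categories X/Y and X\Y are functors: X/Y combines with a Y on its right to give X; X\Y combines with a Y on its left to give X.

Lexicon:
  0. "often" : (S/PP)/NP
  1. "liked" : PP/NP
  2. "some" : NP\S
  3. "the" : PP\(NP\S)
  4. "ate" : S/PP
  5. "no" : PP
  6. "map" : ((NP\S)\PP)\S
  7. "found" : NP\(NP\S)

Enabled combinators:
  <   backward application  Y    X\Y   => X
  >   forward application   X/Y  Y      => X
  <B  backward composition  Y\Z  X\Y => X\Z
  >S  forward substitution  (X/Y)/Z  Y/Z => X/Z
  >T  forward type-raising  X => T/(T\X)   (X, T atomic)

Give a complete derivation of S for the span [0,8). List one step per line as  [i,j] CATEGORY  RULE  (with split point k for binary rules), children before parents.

[0,1] (S/PP)/NP  lex  "often"
[1,2] PP/NP  lex  "liked"
[0,2] S/NP  >S  k=1
[2,3] NP\S  lex  "some"
[3,4] PP\(NP\S)  lex  "the"
[2,4] PP  <  k=3
[4,5] S/PP  lex  "ate"
[5,6] PP  lex  "no"
[4,6] S  >  k=5
[6,7] ((NP\S)\PP)\S  lex  "map"
[4,7] (NP\S)\PP  <  k=6
[2,7] NP\S  <  k=4
[7,8] NP\(NP\S)  lex  "found"
[2,8] NP  <  k=7
[0,8] S  >  k=2

[0,8] S   >
  [0,2] S/NP   >S
    [0,1] "often" : (S/PP)/NP
    [1,2] "liked" : PP/NP
  [2,8] NP   <
    [2,7] NP\S   <
      [2,4] PP   <
        [2,3] "some" : NP\S
        [3,4] "the" : PP\(NP\S)
      [4,7] (NP\S)\PP   <
        [4,6] S   >
          [4,5] "ate" : S/PP
          [5,6] "no" : PP
        [6,7] "map" : ((NP\S)\PP)\S
    [7,8] "found" : NP\(NP\S)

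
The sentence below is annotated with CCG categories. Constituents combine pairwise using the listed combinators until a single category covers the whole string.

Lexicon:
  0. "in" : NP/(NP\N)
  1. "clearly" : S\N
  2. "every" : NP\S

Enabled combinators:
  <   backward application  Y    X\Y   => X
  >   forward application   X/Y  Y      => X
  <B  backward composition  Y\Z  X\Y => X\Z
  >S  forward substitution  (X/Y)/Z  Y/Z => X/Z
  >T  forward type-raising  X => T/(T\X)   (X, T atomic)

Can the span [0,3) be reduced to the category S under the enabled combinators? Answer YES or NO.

NP/(NP\N) S\N NP\S
CKY chart[0,3] = {N/(N\NP), NP, NP/(NP\NP), PP/(PP\NP), S/(S\NP)}; S ∉ chart

NO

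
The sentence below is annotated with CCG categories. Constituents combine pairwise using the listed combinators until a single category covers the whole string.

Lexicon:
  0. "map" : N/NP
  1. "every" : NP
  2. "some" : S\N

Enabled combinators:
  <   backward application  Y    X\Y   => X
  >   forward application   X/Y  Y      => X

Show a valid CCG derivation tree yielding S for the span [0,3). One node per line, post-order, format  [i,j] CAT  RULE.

[0,1] N/NP  lex  "map"
[1,2] NP  lex  "every"
[0,2] N  >  k=1
[2,3] S\N  lex  "some"
[0,3] S  <  k=2

[0,3] S   <
  [0,2] N   >
    [0,1] "map" : N/NP
    [1,2] "every" : NP
  [2,3] "some" : S\N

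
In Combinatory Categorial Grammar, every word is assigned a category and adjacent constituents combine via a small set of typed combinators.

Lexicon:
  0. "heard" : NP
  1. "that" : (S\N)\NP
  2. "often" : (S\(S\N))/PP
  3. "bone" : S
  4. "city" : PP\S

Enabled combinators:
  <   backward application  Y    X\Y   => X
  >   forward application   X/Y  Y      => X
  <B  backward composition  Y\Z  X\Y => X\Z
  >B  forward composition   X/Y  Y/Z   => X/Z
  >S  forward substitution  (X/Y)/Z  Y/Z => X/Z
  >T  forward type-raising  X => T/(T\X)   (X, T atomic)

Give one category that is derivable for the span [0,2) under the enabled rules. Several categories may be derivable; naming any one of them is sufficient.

S\N

[0,5] S   <
  [0,2] S\N   <
    [0,1] "heard" : NP
    [1,2] "that" : (S\N)\NP
  [2,5] S\(S\N)   >
    [2,3] "often" : (S\(S\N))/PP
    [3,5] PP   <
      [3,4] "bone" : S
      [4,5] "city" : PP\S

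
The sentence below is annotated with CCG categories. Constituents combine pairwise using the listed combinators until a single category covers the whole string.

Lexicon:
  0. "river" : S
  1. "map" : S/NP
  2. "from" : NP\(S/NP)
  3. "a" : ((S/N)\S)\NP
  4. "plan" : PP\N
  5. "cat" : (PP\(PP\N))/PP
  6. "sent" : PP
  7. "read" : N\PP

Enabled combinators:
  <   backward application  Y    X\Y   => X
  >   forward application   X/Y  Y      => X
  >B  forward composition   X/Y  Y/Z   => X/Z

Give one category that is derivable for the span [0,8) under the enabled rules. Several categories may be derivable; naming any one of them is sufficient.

S

[0,8] S   >
  [0,4] S/N   <
    [0,1] "river" : S
    [1,4] (S/N)\S   <
      [1,3] NP   <
        [1,2] "map" : S/NP
        [2,3] "from" : NP\(S/NP)
      [3,4] "a" : ((S/N)\S)\NP
  [4,8] N   <
    [4,7] PP   <
      [4,5] "plan" : PP\N
      [5,7] PP\(PP\N)   >
        [5,6] "cat" : (PP\(PP\N))/PP
        [6,7] "sent" : PP
    [7,8] "read" : N\PP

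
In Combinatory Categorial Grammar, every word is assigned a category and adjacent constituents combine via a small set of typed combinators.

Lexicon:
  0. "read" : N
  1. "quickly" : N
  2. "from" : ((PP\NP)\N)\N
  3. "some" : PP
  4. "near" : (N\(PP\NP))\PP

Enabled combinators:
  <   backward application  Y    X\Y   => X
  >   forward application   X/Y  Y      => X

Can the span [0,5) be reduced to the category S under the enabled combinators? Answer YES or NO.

NO

N N ((PP\NP)\N)\N PP (N\(PP\NP))\PP
CKY chart[0,5] = {N}; S ∉ chart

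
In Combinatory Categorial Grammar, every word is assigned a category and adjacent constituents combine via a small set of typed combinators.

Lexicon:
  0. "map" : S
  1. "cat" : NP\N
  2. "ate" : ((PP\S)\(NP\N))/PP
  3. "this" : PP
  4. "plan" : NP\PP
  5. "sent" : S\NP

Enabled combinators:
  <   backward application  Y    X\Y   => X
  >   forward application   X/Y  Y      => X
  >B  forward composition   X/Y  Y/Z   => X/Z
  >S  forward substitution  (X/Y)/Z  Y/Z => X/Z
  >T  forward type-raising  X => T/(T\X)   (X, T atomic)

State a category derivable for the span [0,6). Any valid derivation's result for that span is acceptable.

S

[0,6] S   <
  [0,5] NP   <
    [0,4] PP   <
      [0,1] "map" : S
      [1,4] PP\S   <
        [1,2] "cat" : NP\N
        [2,4] (PP\S)\(NP\N)   >
          [2,3] "ate" : ((PP\S)\(NP\N))/PP
          [3,4] "this" : PP
    [4,5] "plan" : NP\PP
  [5,6] "sent" : S\NP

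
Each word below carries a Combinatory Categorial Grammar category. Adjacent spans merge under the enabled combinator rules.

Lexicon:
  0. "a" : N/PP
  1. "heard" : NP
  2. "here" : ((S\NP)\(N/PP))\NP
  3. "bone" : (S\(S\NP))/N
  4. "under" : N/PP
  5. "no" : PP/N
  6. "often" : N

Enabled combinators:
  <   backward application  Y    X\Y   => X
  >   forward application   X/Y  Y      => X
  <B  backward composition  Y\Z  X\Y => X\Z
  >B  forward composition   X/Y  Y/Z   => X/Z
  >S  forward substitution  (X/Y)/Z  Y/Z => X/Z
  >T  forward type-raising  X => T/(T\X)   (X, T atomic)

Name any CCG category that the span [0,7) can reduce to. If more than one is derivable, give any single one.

[0,7] S   <
  [0,3] S\NP   <
    [0,1] "a" : N/PP
    [1,3] (S\NP)\(N/PP)   <
      [1,2] "heard" : NP
      [2,3] "here" : ((S\NP)\(N/PP))\NP
  [3,7] S\(S\NP)   >
    [3,4] "bone" : (S\(S\NP))/N
    [4,7] N   >
      [4,5] "under" : N/PP
      [5,7] PP   >
        [5,6] "no" : PP/N
        [6,7] "often" : N

S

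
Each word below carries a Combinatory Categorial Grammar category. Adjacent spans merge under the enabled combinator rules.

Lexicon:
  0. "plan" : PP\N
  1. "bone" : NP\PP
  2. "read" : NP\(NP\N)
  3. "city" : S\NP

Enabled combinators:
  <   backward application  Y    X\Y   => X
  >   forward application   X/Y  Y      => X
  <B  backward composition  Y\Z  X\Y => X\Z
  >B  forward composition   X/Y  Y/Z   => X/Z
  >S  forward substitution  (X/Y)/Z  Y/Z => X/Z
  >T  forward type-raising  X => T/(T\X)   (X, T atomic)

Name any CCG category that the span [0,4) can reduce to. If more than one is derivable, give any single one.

[0,4] S   <
  [0,3] NP   <
    [0,2] NP\N   <B
      [0,1] "plan" : PP\N
      [1,2] "bone" : NP\PP
    [2,3] "read" : NP\(NP\N)
  [3,4] "city" : S\NP

S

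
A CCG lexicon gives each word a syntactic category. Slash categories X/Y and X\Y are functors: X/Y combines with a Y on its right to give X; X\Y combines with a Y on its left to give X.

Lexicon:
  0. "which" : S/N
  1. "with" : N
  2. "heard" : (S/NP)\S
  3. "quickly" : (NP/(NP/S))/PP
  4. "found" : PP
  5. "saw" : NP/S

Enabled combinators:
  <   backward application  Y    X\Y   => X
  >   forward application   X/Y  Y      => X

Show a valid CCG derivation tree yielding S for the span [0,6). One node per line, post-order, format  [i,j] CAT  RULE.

[0,6] S   >
  [0,3] S/NP   <
    [0,2] S   >
      [0,1] "which" : S/N
      [1,2] "with" : N
    [2,3] "heard" : (S/NP)\S
  [3,6] NP   >
    [3,5] NP/(NP/S)   >
      [3,4] "quickly" : (NP/(NP/S))/PP
      [4,5] "found" : PP
    [5,6] "saw" : NP/S

[0,1] S/N  lex  "which"
[1,2] N  lex  "with"
[0,2] S  >  k=1
[2,3] (S/NP)\S  lex  "heard"
[0,3] S/NP  <  k=2
[3,4] (NP/(NP/S))/PP  lex  "quickly"
[4,5] PP  lex  "found"
[3,5] NP/(NP/S)  >  k=4
[5,6] NP/S  lex  "saw"
[3,6] NP  >  k=5
[0,6] S  >  k=3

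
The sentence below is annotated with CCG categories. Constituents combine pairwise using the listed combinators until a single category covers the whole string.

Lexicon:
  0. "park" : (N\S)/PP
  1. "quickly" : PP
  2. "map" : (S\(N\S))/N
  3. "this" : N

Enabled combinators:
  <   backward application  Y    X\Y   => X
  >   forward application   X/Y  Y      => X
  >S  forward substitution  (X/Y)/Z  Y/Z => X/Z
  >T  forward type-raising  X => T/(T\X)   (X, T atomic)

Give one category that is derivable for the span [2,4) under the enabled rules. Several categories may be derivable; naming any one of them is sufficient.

S\(N\S)

[0,4] S   <
  [0,2] N\S   >
    [0,1] "park" : (N\S)/PP
    [1,2] "quickly" : PP
  [2,4] S\(N\S)   >
    [2,3] "map" : (S\(N\S))/N
    [3,4] "this" : N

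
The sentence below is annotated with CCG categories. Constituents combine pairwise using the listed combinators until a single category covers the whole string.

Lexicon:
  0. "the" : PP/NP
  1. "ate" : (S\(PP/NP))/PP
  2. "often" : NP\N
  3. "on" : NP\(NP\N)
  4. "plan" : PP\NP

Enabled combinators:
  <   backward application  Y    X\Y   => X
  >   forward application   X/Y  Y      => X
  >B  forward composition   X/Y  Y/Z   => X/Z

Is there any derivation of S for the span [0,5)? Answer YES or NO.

[0,5] S   <
  [0,1] "the" : PP/NP
  [1,5] S\(PP/NP)   >
    [1,2] "ate" : (S\(PP/NP))/PP
    [2,5] PP   <
      [2,4] NP   <
        [2,3] "often" : NP\N
        [3,4] "on" : NP\(NP\N)
      [4,5] "plan" : PP\NP

YES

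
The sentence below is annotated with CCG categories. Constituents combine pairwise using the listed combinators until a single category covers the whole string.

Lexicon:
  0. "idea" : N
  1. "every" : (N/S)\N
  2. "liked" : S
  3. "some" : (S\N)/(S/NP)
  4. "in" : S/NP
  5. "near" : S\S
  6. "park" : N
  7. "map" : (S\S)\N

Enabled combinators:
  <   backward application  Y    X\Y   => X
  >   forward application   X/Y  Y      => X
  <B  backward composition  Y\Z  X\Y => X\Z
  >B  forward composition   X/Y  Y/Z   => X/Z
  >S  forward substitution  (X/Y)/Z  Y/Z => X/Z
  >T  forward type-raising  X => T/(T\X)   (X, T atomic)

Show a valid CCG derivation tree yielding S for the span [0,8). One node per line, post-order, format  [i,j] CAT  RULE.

[0,1] N  lex  "idea"
[1,2] (N/S)\N  lex  "every"
[0,2] N/S  <  k=1
[2,3] S  lex  "liked"
[0,3] N  >  k=2
[3,4] (S\N)/(S/NP)  lex  "some"
[4,5] S/NP  lex  "in"
[3,5] S\N  >  k=4
[5,6] S\S  lex  "near"
[3,6] S\N  <B  k=5
[6,7] N  lex  "park"
[7,8] (S\S)\N  lex  "map"
[6,8] S\S  <  k=7
[3,8] S\N  <B  k=6
[0,8] S  <  k=3

[0,8] S   <
  [0,3] N   >
    [0,2] N/S   <
      [0,1] "idea" : N
      [1,2] "every" : (N/S)\N
    [2,3] "liked" : S
  [3,8] S\N   <B
    [3,6] S\N   <B
      [3,5] S\N   >
        [3,4] "some" : (S\N)/(S/NP)
        [4,5] "in" : S/NP
      [5,6] "near" : S\S
    [6,8] S\S   <
      [6,7] "park" : N
      [7,8] "map" : (S\S)\N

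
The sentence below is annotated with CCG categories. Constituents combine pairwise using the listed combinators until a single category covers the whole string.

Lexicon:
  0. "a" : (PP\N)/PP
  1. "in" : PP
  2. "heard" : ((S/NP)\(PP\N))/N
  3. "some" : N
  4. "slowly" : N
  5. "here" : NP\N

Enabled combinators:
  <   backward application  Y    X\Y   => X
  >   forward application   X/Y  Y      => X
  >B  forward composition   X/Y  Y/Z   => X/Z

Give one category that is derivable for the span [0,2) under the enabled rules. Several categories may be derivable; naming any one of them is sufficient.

PP\N

[0,6] S   >
  [0,4] S/NP   <
    [0,2] PP\N   >
      [0,1] "a" : (PP\N)/PP
      [1,2] "in" : PP
    [2,4] (S/NP)\(PP\N)   >
      [2,3] "heard" : ((S/NP)\(PP\N))/N
      [3,4] "some" : N
  [4,6] NP   <
    [4,5] "slowly" : N
    [5,6] "here" : NP\N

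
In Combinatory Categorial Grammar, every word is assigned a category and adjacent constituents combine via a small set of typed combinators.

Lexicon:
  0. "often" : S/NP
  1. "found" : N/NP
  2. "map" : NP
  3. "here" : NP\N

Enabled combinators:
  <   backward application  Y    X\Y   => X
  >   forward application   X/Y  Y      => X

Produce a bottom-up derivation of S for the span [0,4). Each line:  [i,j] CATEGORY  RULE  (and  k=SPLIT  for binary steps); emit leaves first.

[0,4] S   >
  [0,1] "often" : S/NP
  [1,4] NP   <
    [1,3] N   >
      [1,2] "found" : N/NP
      [2,3] "map" : NP
    [3,4] "here" : NP\N

[0,1] S/NP  lex  "often"
[1,2] N/NP  lex  "found"
[2,3] NP  lex  "map"
[1,3] N  >  k=2
[3,4] NP\N  lex  "here"
[1,4] NP  <  k=3
[0,4] S  >  k=1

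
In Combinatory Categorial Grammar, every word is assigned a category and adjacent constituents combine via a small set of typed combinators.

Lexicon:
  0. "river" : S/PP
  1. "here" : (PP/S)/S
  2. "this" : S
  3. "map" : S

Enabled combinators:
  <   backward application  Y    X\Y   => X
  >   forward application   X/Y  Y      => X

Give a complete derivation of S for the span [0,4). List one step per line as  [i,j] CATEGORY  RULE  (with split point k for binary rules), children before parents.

[0,1] S/PP  lex  "river"
[1,2] (PP/S)/S  lex  "here"
[2,3] S  lex  "this"
[1,3] PP/S  >  k=2
[3,4] S  lex  "map"
[1,4] PP  >  k=3
[0,4] S  >  k=1

[0,4] S   >
  [0,1] "river" : S/PP
  [1,4] PP   >
    [1,3] PP/S   >
      [1,2] "here" : (PP/S)/S
      [2,3] "this" : S
    [3,4] "map" : S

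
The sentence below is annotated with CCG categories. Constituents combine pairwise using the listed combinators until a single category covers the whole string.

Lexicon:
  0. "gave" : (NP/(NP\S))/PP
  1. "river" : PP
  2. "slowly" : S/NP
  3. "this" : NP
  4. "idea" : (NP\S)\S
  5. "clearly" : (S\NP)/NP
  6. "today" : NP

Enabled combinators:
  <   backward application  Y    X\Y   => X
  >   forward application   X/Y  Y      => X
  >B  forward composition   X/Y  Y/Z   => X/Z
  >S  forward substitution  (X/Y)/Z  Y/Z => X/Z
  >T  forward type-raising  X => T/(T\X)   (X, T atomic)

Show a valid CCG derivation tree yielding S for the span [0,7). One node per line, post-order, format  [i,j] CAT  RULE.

[0,7] S   <
  [0,5] NP   >
    [0,2] NP/(NP\S)   >
      [0,1] "gave" : (NP/(NP\S))/PP
      [1,2] "river" : PP
    [2,5] NP\S   <
      [2,4] S   >
        [2,3] "slowly" : S/NP
        [3,4] "this" : NP
      [4,5] "idea" : (NP\S)\S
  [5,7] S\NP   >
    [5,6] "clearly" : (S\NP)/NP
    [6,7] "today" : NP

[0,1] (NP/(NP\S))/PP  lex  "gave"
[1,2] PP  lex  "river"
[0,2] NP/(NP\S)  >  k=1
[2,3] S/NP  lex  "slowly"
[3,4] NP  lex  "this"
[2,4] S  >  k=3
[4,5] (NP\S)\S  lex  "idea"
[2,5] NP\S  <  k=4
[0,5] NP  >  k=2
[5,6] (S\NP)/NP  lex  "clearly"
[6,7] NP  lex  "today"
[5,7] S\NP  >  k=6
[0,7] S  <  k=5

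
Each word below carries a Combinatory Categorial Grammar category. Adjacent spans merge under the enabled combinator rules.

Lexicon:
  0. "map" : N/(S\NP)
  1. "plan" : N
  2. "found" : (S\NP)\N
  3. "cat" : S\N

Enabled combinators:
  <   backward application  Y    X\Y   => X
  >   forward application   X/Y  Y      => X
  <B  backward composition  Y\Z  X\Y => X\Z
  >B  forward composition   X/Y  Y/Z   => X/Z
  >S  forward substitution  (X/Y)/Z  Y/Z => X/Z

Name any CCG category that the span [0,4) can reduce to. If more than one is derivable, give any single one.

S

[0,4] S   <
  [0,3] N   >
    [0,1] "map" : N/(S\NP)
    [1,3] S\NP   <
      [1,2] "plan" : N
      [2,3] "found" : (S\NP)\N
  [3,4] "cat" : S\N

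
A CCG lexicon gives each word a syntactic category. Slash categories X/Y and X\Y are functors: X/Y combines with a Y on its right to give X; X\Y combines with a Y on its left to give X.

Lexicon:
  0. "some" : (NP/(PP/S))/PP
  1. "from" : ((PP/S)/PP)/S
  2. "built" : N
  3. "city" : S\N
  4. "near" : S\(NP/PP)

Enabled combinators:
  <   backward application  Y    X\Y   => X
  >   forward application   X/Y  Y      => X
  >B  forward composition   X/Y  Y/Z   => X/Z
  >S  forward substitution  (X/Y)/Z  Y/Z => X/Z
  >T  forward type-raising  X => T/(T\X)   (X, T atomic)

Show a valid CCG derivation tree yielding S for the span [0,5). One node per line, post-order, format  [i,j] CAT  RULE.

[0,1] (NP/(PP/S))/PP  lex  "some"
[1,2] ((PP/S)/PP)/S  lex  "from"
[2,3] N  lex  "built"
[3,4] S\N  lex  "city"
[2,4] S  <  k=3
[1,4] (PP/S)/PP  >  k=2
[0,4] NP/PP  >S  k=1
[4,5] S\(NP/PP)  lex  "near"
[0,5] S  <  k=4

[0,5] S   <
  [0,4] NP/PP   >S
    [0,1] "some" : (NP/(PP/S))/PP
    [1,4] (PP/S)/PP   >
      [1,2] "from" : ((PP/S)/PP)/S
      [2,4] S   <
        [2,3] "built" : N
        [3,4] "city" : S\N
  [4,5] "near" : S\(NP/PP)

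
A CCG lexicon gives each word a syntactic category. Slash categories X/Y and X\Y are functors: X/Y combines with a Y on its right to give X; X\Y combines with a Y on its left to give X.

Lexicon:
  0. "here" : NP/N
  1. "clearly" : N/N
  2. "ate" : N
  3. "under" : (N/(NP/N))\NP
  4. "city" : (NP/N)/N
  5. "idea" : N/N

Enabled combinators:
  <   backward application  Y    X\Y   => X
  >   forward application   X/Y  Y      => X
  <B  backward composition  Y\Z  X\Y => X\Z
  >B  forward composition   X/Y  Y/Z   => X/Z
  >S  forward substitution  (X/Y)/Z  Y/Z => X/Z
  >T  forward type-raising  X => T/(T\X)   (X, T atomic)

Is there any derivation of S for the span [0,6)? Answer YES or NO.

NP/N N/N N (N/(NP/N))\NP (NP/N)/N N/N
CKY chart[0,6] = {N, N/(N\N), N/N, NP/(NP\N), PP/(PP\N), S/(S\N)}; S ∉ chart

NO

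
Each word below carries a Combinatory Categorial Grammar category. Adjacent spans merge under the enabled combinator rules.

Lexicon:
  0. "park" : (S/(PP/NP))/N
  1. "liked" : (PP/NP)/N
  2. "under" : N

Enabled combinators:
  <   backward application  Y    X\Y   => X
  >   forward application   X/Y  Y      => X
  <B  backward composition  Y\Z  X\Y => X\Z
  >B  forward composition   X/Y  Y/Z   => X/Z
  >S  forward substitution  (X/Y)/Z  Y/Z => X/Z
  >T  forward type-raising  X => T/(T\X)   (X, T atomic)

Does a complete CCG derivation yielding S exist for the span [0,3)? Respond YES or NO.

[0,3] S   >
  [0,2] S/N   >S
    [0,1] "park" : (S/(PP/NP))/N
    [1,2] "liked" : (PP/NP)/N
  [2,3] "under" : N

YES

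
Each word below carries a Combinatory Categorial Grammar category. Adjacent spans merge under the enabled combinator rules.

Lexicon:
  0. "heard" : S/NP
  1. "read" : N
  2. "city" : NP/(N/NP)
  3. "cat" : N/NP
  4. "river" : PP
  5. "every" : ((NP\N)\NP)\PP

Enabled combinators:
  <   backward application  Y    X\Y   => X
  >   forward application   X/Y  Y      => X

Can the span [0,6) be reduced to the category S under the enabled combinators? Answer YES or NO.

YES

[0,6] S   >
  [0,1] "heard" : S/NP
  [1,6] NP   <
    [1,2] "read" : N
    [2,6] NP\N   <
      [2,4] NP   >
        [2,3] "city" : NP/(N/NP)
        [3,4] "cat" : N/NP
      [4,6] (NP\N)\NP   <
        [4,5] "river" : PP
        [5,6] "every" : ((NP\N)\NP)\PP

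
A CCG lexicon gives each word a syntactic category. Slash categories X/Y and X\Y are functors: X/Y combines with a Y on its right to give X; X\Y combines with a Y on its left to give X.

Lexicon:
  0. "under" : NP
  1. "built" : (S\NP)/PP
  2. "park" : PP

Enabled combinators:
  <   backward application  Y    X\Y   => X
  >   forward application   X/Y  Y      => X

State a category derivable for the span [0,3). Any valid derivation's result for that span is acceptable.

[0,3] S   <
  [0,1] "under" : NP
  [1,3] S\NP   >
    [1,2] "built" : (S\NP)/PP
    [2,3] "park" : PP

S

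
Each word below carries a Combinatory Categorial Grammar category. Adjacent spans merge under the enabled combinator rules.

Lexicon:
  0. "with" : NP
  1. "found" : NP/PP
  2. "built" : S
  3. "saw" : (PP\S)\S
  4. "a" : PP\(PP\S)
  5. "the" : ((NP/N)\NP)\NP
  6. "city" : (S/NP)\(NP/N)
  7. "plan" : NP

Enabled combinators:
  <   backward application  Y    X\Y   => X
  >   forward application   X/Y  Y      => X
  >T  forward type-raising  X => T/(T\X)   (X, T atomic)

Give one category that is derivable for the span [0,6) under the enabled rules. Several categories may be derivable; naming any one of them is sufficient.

[0,8] S   >
  [0,7] S/NP   <
    [0,6] NP/N   <
      [0,1] "with" : NP
      [1,6] (NP/N)\NP   <
        [1,5] NP   >
          [1,2] "found" : NP/PP
          [2,5] PP   <
            [2,4] PP\S   <
              [2,3] "built" : S
              [3,4] "saw" : (PP\S)\S
            [4,5] "a" : PP\(PP\S)
        [5,6] "the" : ((NP/N)\NP)\NP
    [6,7] "city" : (S/NP)\(NP/N)
  [7,8] "plan" : NP

NP/N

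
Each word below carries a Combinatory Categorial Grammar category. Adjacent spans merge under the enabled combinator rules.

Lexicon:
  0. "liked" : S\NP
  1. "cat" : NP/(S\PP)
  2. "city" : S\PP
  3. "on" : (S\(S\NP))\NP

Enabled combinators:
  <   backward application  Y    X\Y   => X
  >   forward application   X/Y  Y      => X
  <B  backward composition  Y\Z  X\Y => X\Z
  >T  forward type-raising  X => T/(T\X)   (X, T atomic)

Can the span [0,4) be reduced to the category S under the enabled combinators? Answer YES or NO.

YES

[0,4] S   <
  [0,1] "liked" : S\NP
  [1,4] S\(S\NP)   <
    [1,3] NP   >
      [1,2] "cat" : NP/(S\PP)
      [2,3] "city" : S\PP
    [3,4] "on" : (S\(S\NP))\NP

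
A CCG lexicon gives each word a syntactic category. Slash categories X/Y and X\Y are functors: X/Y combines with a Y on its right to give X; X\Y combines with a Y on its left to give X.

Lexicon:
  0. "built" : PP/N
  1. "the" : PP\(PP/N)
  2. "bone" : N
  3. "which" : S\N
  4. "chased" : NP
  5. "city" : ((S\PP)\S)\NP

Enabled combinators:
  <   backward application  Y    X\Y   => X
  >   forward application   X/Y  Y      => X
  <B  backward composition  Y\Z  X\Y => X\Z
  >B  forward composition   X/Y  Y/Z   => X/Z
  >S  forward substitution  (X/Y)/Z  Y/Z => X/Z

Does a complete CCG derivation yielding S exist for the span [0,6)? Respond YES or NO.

YES

[0,6] S   <
  [0,2] PP   <
    [0,1] "built" : PP/N
    [1,2] "the" : PP\(PP/N)
  [2,6] S\PP   <
    [2,4] S   <
      [2,3] "bone" : N
      [3,4] "which" : S\N
    [4,6] (S\PP)\S   <
      [4,5] "chased" : NP
      [5,6] "city" : ((S\PP)\S)\NP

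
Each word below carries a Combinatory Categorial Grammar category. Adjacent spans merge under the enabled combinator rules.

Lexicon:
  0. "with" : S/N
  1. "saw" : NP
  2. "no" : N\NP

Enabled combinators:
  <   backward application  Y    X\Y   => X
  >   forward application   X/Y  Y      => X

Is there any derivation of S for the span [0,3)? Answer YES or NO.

YES

[0,3] S   >
  [0,1] "with" : S/N
  [1,3] N   <
    [1,2] "saw" : NP
    [2,3] "no" : N\NP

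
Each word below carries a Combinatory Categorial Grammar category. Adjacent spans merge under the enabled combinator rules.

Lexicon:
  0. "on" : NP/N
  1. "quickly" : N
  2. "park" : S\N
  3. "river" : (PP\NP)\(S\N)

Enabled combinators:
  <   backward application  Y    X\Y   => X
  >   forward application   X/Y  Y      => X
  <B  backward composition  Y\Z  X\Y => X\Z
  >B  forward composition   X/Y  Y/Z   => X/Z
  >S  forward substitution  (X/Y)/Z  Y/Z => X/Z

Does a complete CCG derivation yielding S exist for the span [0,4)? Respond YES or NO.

NO

NP/N N S\N (PP\NP)\(S\N)
CKY chart[0,4] = {PP}; S ∉ chart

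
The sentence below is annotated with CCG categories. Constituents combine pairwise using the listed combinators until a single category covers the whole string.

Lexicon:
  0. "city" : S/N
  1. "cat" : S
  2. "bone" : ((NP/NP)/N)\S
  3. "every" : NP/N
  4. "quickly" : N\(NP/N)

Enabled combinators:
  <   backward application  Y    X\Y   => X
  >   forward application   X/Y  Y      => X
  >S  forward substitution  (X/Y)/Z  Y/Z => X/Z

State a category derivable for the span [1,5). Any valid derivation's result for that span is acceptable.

[0,5] S   >
  [0,1] "city" : S/N
  [1,5] N   <
    [1,4] NP/N   >S
      [1,3] (NP/NP)/N   <
        [1,2] "cat" : S
        [2,3] "bone" : ((NP/NP)/N)\S
      [3,4] "every" : NP/N
    [4,5] "quickly" : N\(NP/N)

N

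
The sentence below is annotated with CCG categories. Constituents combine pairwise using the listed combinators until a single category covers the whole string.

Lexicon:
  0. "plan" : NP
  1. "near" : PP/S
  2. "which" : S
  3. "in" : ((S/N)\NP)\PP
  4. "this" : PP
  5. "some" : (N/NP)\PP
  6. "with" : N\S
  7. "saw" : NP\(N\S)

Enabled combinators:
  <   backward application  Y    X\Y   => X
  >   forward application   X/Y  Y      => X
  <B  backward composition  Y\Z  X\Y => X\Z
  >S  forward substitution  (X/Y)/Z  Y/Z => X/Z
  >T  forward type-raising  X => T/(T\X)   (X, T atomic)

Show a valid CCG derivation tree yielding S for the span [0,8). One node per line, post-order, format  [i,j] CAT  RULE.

[0,8] S   >
  [0,4] S/N   <
    [0,1] "plan" : NP
    [1,4] (S/N)\NP   <
      [1,3] PP   >
        [1,2] "near" : PP/S
        [2,3] "which" : S
      [3,4] "in" : ((S/N)\NP)\PP
  [4,8] N   >
    [4,6] N/NP   <
      [4,5] "this" : PP
      [5,6] "some" : (N/NP)\PP
    [6,8] NP   <
      [6,7] "with" : N\S
      [7,8] "saw" : NP\(N\S)

[0,1] NP  lex  "plan"
[1,2] PP/S  lex  "near"
[2,3] S  lex  "which"
[1,3] PP  >  k=2
[3,4] ((S/N)\NP)\PP  lex  "in"
[1,4] (S/N)\NP  <  k=3
[0,4] S/N  <  k=1
[4,5] PP  lex  "this"
[5,6] (N/NP)\PP  lex  "some"
[4,6] N/NP  <  k=5
[6,7] N\S  lex  "with"
[7,8] NP\(N\S)  lex  "saw"
[6,8] NP  <  k=7
[4,8] N  >  k=6
[0,8] S  >  k=4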